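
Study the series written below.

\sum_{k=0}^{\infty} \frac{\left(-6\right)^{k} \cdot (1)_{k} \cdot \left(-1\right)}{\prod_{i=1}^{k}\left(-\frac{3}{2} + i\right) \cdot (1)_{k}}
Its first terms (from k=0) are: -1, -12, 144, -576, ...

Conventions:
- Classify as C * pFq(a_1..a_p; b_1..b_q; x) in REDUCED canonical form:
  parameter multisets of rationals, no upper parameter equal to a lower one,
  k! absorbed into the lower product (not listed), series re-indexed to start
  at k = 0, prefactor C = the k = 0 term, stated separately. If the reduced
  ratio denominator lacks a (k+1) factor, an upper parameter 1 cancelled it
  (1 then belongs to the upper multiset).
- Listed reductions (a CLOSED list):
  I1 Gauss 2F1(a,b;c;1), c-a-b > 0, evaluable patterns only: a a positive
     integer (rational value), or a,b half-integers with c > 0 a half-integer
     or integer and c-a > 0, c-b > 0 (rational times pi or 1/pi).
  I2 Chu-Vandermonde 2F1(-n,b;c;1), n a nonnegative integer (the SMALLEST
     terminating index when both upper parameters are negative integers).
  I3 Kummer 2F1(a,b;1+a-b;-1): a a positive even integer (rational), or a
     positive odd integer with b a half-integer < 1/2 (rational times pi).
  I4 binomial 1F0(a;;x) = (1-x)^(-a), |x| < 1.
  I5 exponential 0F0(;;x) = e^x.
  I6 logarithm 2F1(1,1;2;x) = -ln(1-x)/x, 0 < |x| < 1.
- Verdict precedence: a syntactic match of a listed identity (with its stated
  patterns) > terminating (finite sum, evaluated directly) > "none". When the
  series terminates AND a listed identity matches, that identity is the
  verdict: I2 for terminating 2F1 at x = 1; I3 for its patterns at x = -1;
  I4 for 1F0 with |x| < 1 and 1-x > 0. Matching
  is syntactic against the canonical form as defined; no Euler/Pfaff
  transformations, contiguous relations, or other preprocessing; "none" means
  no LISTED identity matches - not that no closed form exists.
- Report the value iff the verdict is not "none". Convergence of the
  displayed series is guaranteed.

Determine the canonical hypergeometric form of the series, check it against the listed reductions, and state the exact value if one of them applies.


Key observation: from the first term -1: (1)_k (C = -1, x = -6) is k! itself.
Term ratio: r(k) = -6 * (k+1) / [(k-\frac{1}{2}) (k+1)] - rational in k, leading ratio -6; with t_0 = -1, classification follows.

With C = -1: the canonical form is 1F1(1; -\frac{1}{2}; -6). Verdict: none - at argument -6 the multisets {1} ; {-\frac{1}{2}} match no listed identity.


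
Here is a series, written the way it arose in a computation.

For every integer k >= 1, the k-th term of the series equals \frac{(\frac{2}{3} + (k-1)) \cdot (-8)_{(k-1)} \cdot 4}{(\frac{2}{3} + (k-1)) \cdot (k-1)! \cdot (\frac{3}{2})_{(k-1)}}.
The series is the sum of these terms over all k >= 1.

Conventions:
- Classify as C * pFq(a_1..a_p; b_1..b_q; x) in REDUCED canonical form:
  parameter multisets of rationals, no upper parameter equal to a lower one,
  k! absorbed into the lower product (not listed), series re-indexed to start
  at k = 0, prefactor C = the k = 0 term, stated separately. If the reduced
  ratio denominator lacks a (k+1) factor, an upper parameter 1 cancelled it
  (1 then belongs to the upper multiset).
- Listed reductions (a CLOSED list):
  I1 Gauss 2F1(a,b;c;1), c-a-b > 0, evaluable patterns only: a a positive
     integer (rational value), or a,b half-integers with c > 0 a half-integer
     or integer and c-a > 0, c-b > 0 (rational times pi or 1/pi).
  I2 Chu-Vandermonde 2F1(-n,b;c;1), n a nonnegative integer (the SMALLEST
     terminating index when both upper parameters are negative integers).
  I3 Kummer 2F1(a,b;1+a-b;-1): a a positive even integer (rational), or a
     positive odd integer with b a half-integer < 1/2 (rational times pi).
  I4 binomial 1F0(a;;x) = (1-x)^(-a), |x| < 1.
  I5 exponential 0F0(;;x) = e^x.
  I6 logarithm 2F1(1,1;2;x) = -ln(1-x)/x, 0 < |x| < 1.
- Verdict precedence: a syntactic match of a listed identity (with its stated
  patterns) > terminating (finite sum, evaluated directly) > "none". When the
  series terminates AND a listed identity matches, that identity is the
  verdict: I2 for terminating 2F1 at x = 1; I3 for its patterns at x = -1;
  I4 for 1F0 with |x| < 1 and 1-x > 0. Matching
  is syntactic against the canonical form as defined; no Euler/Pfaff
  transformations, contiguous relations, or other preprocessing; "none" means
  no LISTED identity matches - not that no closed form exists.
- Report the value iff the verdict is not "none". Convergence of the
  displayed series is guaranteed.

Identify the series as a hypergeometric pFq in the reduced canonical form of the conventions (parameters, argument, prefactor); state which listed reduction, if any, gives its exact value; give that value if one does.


First insight: x = 1 and the factor k + 2/3 cancels (top and bottom), leaving prefactor 4.
Adjacent-term ratio: r(k) = 1 * (k-8) / [(k+\frac{3}{2}) (k+1)] - rational; roots negated = parameters, x = 1, C = 4.

Prefactor 4, argument 1: 1F1 with upper {-8} over lower {\frac{3}{2}}. Verdict: terminating. With -8 upstairs the series is a 9-term polynomial sum; evaluated term by term. Sum: -\frac{14855548}{34459425}.


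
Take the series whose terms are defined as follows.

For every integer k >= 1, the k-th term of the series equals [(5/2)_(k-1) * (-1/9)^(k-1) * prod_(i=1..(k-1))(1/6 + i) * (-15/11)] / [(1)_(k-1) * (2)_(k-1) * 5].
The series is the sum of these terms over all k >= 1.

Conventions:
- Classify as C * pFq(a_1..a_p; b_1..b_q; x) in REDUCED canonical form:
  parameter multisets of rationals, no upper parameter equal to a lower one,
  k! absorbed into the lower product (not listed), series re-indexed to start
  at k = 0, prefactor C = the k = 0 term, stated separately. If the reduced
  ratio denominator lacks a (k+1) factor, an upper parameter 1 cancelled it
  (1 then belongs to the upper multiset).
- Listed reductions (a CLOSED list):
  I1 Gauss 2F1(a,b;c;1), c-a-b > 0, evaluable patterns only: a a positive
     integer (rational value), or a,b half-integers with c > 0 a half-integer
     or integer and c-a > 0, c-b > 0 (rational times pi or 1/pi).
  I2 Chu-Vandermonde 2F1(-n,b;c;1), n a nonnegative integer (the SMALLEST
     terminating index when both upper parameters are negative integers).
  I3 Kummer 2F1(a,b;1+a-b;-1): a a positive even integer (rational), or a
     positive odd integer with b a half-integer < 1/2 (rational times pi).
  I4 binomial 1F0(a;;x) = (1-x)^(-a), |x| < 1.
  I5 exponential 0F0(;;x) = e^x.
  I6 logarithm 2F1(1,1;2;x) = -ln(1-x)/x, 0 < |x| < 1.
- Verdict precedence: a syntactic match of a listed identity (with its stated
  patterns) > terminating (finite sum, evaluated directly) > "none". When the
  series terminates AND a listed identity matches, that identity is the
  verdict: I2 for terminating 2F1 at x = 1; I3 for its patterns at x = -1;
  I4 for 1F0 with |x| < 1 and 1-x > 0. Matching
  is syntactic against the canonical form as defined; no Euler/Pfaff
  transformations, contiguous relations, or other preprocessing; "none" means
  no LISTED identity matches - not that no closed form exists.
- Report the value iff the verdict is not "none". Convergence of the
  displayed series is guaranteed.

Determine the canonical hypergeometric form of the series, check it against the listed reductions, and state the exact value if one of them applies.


The tell: x = (-1/9) and (1)_k (C = -3/11, x = -1/9) is k! itself.
Step ratio: r(k) = (-1/9) * (k+7/6) (k+5/2) / [(k+2) (k+1)] - rational in k. x = (-1/9); t_0 = -3/11; negate the roots.

The series (x = -1/9) is 2F1: upper {7/6, 5/2}, lower {2}, prefactor -3/11. Verdict: none. Every listed pattern misses the 2F1 form at -1/9, upper {7/6, 5/2}.


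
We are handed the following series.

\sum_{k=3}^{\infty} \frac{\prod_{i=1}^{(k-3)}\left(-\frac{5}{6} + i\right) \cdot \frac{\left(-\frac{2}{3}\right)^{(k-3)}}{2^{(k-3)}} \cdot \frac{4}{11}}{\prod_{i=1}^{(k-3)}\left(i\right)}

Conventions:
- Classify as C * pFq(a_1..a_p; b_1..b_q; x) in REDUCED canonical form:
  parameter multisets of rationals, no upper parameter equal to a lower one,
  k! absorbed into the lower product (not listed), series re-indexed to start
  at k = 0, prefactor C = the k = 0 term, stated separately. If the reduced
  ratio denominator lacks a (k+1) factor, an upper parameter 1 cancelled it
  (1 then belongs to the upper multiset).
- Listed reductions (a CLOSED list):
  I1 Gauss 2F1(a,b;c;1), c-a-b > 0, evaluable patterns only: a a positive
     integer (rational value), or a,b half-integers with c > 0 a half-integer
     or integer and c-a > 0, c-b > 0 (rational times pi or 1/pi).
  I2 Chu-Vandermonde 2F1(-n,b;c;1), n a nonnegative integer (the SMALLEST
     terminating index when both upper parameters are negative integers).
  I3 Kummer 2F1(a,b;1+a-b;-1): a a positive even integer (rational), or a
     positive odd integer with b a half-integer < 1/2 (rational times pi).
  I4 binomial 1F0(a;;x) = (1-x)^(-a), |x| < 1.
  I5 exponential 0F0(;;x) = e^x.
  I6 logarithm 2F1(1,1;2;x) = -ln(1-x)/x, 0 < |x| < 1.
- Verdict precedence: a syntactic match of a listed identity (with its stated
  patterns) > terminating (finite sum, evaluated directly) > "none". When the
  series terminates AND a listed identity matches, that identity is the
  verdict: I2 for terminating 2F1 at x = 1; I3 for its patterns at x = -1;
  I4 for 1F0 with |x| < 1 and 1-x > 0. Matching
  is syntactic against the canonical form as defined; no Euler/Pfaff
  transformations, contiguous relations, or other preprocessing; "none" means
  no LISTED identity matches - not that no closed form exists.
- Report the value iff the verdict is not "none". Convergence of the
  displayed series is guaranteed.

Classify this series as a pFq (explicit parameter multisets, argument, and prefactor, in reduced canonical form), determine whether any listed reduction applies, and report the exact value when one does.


Reduced: x = -\frac{1}{3}, 1F0, upper = {\frac{1}{6}}, lower = {-}, C = \frac{4}{11}. Verdict: this is the I4 binomial reduction (the 1F0 binomial series: exponent -1/6, x = -\frac{1}{3}). Exact value: \frac{4}{11} \cdot \left(\frac{4}{3}\right)^{-\frac{1}{6}}.

Key step: x = -\frac{1}{3} and the product of the first k integers (C = 4/11, x = -1/3) is k!.
Ratio: r(k) = -\frac{1}{3} * (k+\frac{1}{6}) / [(k+1)] ; factor over Q: parameters, x = -\frac{1}{3}, and C = \frac{4}{11}.


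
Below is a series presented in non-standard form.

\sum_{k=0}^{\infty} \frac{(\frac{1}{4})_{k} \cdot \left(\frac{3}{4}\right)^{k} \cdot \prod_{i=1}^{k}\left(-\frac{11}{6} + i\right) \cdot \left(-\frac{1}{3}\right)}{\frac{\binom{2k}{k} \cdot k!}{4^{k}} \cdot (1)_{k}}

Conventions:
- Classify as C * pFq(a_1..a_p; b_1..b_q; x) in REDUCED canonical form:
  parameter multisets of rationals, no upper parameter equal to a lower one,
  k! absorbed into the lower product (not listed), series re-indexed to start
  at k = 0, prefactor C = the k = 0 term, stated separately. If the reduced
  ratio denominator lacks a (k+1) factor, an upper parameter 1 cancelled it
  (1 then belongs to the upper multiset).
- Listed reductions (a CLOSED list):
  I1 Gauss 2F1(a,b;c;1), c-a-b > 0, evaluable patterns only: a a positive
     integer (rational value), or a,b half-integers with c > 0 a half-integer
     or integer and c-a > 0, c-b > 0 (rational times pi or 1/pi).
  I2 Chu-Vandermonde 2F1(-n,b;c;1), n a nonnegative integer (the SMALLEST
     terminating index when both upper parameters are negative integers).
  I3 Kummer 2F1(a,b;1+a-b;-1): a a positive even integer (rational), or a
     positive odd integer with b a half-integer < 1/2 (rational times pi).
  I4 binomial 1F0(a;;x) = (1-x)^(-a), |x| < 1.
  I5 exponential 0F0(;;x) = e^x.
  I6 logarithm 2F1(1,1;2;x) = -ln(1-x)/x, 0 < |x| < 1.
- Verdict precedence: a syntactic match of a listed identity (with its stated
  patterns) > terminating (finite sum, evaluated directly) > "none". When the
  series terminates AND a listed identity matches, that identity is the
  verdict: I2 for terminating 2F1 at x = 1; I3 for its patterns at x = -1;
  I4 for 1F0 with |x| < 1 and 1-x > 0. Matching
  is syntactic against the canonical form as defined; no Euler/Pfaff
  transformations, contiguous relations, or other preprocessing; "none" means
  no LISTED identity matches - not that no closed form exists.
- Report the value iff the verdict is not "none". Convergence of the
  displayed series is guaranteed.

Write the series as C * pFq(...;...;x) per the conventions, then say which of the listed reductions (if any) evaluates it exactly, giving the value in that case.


Structural cue: from the first term -\frac{1}{3}: (1)_k (C = -1/3, x = 3/4) is k! itself.
Consecutive-term ratio: r(k) = \frac{3}{4} * (k-\frac{5}{6}) (k+\frac{1}{4}) / [(k+\frac{1}{2}) (k+1)] - rational in k. x = \frac{3}{4}; t_0 = -\frac{1}{3}; negate the roots.

x = \frac{3}{4} here; the reduced form reads 2F1, upper {-\frac{5}{6}, \frac{1}{4}}, lower {\frac{1}{2}}, C = -\frac{1}{3}. Verdict: none. Every listed pattern misses the 2F1 form at \frac{3}{4}, upper {-\frac{5}{6}, \frac{1}{4}}.


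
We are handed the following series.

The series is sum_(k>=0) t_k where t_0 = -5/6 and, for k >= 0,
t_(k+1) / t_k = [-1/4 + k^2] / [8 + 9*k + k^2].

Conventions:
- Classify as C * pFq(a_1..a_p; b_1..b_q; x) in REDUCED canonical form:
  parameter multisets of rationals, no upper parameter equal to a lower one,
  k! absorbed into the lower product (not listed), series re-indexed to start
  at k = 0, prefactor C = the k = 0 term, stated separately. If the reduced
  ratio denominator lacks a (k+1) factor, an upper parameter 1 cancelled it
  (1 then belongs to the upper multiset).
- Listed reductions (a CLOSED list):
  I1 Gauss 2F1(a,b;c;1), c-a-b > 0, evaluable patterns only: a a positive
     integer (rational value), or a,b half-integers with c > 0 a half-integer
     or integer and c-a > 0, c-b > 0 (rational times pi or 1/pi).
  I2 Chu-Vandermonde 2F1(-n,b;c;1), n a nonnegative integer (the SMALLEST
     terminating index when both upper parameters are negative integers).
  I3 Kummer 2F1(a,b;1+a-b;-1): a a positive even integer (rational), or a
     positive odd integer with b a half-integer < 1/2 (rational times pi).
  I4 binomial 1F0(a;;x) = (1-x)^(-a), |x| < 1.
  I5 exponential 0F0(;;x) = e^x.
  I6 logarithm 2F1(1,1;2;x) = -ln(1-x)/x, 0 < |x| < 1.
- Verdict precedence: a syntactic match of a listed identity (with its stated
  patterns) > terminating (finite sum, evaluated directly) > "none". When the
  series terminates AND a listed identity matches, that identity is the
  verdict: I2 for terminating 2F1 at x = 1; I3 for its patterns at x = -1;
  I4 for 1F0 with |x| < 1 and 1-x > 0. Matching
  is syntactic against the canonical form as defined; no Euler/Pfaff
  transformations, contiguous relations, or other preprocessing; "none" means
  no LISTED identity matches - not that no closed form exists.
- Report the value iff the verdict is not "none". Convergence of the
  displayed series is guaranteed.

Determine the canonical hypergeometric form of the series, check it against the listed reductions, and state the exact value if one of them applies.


At argument 1: a 2F1 with upper {-1/2, 1/2}, lower {8}, scaled by C = -5/6. Verdict (x = 1): Gauss's theorem I1 (half-integer case) applies (x = 1; upper {-1/2, 1/2} half-integers, c = 8 in the evaluable pattern). Sum: (-4194304/1656369) / pi.

Structural cue: from the first term -5/6: roots of the ratio polynomials (C = -5/6) are the negated parameters.
Step ratio: r(k) = 1 * (k-1/2) (k+1/2) / [(k+8) (k+1)] - rational in k. x = 1; t_0 = -5/6; negate the roots.


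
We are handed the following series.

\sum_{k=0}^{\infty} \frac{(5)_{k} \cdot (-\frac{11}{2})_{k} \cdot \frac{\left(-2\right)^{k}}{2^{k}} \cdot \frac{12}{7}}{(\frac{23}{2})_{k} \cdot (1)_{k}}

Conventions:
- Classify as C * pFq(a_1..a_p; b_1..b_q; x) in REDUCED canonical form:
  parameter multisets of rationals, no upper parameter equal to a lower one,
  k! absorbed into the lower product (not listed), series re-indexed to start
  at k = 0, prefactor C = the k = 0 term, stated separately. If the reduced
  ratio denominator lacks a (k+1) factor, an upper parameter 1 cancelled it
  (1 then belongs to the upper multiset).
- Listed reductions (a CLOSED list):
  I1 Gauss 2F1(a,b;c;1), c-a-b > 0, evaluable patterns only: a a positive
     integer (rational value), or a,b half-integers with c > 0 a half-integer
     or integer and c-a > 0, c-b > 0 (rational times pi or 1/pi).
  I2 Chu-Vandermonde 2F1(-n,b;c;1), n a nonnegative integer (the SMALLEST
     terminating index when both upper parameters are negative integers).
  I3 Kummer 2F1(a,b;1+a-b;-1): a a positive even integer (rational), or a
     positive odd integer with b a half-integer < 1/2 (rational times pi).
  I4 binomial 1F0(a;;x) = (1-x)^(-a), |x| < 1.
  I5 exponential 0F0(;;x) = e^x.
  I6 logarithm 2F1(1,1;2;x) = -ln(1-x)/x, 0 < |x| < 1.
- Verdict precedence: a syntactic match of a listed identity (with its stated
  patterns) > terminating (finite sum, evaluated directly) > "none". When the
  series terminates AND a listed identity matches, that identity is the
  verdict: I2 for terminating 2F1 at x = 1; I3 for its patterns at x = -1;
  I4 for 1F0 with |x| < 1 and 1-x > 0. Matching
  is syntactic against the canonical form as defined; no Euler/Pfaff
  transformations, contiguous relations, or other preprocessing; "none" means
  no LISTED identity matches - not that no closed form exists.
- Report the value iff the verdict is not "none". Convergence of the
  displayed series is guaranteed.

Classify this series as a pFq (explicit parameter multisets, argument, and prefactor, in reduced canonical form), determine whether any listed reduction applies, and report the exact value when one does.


The tell: x = -1 and (1)_k (C = 12/7, x = -1) is k! itself.
Consecutive-term ratio: r(k) = -1 * (k-\frac{11}{2}) (k+5) / [(k+\frac{23}{2}) (k+1)] - rational; roots negated = parameters, x = -1, C = \frac{12}{7}.

Classification (C = \frac{12}{7}): 2F1 with upper {-\frac{11}{2}, 5}, lower {\frac{23}{2}}, argument x = -1. Verdict: Kummer's theorem (I3) applies (x = -1; c = \frac{23}{2} equals 1+a-b for upper {-\frac{11}{2}, 5}: listed pattern). Its exact value is \frac{18706545}{4194304} \cdot \pi.


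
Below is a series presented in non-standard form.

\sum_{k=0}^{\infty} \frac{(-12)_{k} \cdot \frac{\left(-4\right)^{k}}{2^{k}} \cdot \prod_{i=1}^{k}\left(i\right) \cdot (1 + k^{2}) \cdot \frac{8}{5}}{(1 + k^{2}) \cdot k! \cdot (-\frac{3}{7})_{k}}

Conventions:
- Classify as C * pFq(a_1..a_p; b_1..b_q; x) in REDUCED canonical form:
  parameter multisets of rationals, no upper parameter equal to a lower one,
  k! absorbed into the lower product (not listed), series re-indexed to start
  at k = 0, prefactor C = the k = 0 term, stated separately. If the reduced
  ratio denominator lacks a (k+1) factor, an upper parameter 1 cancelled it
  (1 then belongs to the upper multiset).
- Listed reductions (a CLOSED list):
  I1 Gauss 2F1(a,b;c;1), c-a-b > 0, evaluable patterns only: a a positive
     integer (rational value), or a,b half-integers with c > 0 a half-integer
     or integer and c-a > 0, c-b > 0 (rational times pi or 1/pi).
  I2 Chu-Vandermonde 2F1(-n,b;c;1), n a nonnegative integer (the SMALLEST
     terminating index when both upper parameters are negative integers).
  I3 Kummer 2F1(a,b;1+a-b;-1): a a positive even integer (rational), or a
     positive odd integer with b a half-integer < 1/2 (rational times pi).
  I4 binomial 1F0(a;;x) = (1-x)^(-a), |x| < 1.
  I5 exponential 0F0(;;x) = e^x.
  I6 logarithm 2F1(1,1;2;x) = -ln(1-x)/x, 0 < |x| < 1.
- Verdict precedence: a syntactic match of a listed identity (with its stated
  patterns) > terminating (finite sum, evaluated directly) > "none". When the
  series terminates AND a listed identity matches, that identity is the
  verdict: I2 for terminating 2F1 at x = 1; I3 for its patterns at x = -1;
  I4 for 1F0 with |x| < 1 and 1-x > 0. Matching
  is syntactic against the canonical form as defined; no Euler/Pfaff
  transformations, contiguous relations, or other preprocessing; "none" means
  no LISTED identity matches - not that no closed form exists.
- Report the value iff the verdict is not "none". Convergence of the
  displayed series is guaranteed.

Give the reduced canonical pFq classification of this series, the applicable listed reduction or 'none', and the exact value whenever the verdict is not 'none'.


At argument -2: a 2F1 with upper {-12, 1}, lower {-\frac{3}{7}}, scaled by C = \frac{8}{5}. Verdict: terminating - upper parameter -12 makes this a finite sum (last index 12), evaluated exactly. Hence: -\frac{57703297289512376}{982117825}.

First insight: with t_0 = \frac{8}{5}, the running product (prefactor 8/5) telescopes to a rising factorial.
Step ratio: r(k) = -2 * (k-12) (k+1) / [(k-\frac{3}{7}) (k+1)] - rational in k. x = -2; t_0 = \frac{8}{5}; negate the roots.


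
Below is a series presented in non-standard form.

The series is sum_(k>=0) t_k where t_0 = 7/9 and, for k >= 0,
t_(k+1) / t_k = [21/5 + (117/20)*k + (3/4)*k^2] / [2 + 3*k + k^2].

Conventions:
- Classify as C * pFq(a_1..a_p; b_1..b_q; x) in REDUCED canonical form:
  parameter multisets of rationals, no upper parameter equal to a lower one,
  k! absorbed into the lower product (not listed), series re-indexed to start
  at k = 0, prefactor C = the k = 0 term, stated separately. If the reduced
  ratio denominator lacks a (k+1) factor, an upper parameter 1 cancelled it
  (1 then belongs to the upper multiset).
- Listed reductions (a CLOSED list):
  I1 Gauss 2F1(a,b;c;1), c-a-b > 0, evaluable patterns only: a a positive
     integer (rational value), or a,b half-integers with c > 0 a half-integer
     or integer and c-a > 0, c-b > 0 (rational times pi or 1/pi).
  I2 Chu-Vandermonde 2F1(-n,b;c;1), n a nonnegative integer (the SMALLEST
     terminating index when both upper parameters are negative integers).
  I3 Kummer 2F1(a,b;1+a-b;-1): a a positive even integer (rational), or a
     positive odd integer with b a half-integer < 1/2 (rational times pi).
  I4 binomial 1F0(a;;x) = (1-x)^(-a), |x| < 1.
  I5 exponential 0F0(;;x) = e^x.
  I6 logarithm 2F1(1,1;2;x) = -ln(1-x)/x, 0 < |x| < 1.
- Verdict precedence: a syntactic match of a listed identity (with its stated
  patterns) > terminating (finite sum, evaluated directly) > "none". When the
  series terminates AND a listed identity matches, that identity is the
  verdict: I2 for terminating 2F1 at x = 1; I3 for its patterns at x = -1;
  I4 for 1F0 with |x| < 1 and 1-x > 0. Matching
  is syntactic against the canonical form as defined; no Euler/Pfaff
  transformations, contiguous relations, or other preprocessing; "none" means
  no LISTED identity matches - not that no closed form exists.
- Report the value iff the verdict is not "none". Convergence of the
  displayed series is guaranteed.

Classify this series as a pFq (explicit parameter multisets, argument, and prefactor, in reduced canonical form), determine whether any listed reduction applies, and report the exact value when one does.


Key step: x = (3/4) and roots of the ratio polynomials (prefactor 7/9) are the negated parameters.
Term ratio: r(k) = (3/4) * (k+4/5) (k+7) / [(k+2) (k+1)] ; factor over Q: parameters, x = (3/4), and C = 7/9.

The series (x = 3/4) is 2F1: upper {4/5, 7}, lower {2}, prefactor 7/9. Verdict: none (x = 3/4): each listed identity misses the multisets {4/5, 7} ; {2}.


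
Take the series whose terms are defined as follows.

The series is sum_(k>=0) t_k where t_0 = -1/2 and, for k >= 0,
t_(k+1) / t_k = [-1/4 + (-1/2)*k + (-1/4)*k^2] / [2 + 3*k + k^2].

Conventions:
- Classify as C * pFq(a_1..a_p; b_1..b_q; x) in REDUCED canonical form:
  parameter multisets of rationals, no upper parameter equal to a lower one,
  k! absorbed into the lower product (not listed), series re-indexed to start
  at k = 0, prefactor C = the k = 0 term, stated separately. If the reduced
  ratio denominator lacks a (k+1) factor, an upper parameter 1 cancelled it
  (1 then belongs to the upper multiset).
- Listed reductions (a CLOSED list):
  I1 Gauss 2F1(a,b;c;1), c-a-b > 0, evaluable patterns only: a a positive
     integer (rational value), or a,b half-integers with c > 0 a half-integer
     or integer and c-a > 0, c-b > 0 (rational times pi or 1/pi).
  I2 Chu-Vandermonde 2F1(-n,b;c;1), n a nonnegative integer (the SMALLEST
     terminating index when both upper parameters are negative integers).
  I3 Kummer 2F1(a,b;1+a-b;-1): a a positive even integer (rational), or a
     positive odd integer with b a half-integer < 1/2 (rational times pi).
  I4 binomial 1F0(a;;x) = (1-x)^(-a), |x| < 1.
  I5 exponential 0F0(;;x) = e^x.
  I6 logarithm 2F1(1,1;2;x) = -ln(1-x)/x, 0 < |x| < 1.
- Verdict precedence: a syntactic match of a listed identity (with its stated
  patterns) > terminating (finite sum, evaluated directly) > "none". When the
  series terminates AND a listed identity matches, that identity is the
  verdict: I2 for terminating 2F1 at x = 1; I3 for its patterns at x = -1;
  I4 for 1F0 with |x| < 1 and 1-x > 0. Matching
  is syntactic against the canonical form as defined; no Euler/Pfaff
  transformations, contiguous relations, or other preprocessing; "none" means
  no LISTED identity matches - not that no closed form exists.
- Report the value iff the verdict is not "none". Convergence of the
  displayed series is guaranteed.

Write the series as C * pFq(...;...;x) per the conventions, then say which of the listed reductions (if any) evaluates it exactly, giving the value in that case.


x = -1/4 here; the reduced form reads 2F1, upper {1, 1}, lower {2}, C = -1/2. Verdict: the I6 logarithm reduction matches (the logarithm: parameters (1,1;2), x = -1/4). Value: (-2) * ln(5/4).

Structural cue: x = (-1/4) and roots of the ratio polynomials (C = -1/2) are the negated parameters.
Step ratio: r(k) = (-1/4) * (k+1) (k+1) / [(k+2) (k+1)] - rational in k, leading ratio (-1/4); with t_0 = -1/2, classification follows.


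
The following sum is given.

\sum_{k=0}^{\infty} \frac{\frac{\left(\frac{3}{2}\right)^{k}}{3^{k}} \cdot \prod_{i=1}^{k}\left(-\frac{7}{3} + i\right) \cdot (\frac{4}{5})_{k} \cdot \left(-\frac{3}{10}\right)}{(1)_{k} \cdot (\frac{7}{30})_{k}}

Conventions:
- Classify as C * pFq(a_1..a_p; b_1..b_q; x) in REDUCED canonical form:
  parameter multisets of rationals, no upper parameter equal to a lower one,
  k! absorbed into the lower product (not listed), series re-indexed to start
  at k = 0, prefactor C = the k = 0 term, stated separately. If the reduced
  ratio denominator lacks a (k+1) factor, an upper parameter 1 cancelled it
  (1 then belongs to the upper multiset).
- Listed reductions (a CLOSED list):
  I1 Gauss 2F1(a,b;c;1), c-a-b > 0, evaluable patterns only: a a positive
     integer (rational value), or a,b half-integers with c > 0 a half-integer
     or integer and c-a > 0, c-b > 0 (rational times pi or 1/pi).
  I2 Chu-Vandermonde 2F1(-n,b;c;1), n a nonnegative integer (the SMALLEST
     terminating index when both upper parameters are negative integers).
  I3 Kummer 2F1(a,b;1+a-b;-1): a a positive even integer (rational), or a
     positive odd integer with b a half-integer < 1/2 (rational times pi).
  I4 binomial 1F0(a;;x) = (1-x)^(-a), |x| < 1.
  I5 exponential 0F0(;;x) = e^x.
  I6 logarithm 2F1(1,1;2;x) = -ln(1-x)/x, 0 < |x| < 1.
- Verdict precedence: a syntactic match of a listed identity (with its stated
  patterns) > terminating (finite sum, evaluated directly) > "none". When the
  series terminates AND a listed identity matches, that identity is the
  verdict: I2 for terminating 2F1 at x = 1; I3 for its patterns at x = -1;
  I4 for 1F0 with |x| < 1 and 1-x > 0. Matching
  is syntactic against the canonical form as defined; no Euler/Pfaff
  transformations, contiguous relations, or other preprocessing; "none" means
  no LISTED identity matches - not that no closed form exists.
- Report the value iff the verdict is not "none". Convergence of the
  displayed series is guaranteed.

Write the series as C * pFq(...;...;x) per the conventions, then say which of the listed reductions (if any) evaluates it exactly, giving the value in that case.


Canonical form: C = -\frac{3}{10} times 2F1 with upper {-\frac{4}{3}, \frac{4}{5}}, lower {\frac{7}{30}}, x = \frac{1}{2}. Verdict: none. A 2F1 with upper {-\frac{4}{3}, \frac{4}{5}} fits none of I1-I6 at x = \frac{1}{2}; the sum runs forever.

Key observation: x = \frac{1}{2} and the running product (C = -3/10) telescopes to a rising factorial.
Consecutive-term ratio: r(k) = \frac{1}{2} * (k-\frac{4}{3}) (k+\frac{4}{5}) / [(k+\frac{7}{30}) (k+1)] - rational; roots negated = parameters, x = \frac{1}{2}, C = -\frac{3}{10}.


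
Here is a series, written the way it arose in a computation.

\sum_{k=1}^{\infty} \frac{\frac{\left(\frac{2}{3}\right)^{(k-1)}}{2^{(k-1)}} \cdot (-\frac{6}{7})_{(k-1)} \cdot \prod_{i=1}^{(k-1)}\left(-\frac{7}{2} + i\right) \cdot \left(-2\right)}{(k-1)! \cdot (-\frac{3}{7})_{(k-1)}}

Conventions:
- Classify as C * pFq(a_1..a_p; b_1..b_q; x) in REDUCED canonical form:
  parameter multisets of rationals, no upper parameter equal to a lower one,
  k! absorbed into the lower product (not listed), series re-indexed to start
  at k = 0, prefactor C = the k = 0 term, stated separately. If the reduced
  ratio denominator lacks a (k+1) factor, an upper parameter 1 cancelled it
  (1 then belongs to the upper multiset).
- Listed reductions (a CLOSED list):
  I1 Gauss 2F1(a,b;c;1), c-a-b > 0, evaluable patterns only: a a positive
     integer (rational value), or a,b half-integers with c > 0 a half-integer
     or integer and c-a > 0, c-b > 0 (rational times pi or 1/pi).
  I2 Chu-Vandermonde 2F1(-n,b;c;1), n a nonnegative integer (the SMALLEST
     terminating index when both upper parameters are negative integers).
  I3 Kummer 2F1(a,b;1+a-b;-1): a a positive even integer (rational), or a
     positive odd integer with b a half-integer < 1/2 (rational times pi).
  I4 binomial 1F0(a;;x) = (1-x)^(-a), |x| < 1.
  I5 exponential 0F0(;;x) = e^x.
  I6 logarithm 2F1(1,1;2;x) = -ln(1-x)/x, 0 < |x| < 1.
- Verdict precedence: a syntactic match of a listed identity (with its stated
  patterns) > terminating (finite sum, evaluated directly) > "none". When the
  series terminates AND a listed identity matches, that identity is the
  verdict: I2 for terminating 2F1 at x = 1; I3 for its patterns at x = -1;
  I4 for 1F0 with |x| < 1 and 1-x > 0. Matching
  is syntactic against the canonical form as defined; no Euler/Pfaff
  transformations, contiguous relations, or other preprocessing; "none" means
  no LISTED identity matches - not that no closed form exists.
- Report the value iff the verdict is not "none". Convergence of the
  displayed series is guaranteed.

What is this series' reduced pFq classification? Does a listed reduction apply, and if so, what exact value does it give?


Reduced: x = \frac{1}{3}, 2F1, upper = {-\frac{5}{2}, -\frac{6}{7}}, lower = {-\frac{3}{7}}, C = -2. Verdict: none. A 2F1 with upper {-\frac{5}{2}, -\frac{6}{7}} fits none of I1-I6 at x = \frac{1}{3}; the sum runs forever.

Key observation: with t_0 = -2, the two k-th powers (C = -2) combine into one argument.
Ratio: r(k) = \frac{1}{3} * (k-\frac{5}{2}) (k-\frac{6}{7}) / [(k-\frac{3}{7}) (k+1)] - poly over poly, x = \frac{1}{3} from leading terms; C = -2 at k = 0.


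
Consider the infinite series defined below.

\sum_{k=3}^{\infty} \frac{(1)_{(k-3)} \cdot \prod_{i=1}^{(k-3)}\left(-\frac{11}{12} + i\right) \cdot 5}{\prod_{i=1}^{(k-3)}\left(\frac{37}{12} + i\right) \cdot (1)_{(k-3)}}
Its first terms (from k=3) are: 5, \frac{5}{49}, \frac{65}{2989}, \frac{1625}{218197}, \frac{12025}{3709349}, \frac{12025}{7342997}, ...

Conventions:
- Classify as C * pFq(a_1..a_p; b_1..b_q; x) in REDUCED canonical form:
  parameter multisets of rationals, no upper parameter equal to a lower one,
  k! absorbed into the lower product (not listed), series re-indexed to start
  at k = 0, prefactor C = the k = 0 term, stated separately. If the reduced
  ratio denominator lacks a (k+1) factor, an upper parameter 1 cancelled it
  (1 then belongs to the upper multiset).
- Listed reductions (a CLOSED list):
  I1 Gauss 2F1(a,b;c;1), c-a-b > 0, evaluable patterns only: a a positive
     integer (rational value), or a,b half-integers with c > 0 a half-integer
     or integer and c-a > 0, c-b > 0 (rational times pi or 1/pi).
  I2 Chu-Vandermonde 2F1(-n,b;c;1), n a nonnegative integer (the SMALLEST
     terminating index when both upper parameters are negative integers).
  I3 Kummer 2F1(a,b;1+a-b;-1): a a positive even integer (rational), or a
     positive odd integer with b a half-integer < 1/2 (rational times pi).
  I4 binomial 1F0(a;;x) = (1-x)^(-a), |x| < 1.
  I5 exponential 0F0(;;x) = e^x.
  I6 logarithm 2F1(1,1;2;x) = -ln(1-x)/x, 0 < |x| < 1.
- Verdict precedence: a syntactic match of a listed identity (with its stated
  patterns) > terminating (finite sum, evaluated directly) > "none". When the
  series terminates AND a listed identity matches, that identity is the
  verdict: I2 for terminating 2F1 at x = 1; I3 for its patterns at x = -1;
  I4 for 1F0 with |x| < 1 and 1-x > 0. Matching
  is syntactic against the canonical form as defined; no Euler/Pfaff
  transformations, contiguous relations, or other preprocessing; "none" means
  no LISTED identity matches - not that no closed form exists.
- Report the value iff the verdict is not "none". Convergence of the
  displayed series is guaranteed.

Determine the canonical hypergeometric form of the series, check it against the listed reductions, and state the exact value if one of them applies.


Canonical form: C = 5 times 2F1 with upper {\frac{1}{12}, 1}, lower {\frac{49}{12}}, x = 1. Verdict: Gauss (I1, integer-parameter pattern) fires (x = 1: the Gamma ratio telescopes since c-a-b = 3 > 0 and a = 1 in Z>0). Exact value: \frac{185}{36}.

The tell: t_0 = 5 here, and the lower running product (prefactor 5) is a rising factorial.
Consecutive-term ratio: r(k) = 1 * (k+\frac{1}{12}) (k+1) / [(k+\frac{49}{12}) (k+1)] - rational; roots negated = parameters, x = 1, C = 5.


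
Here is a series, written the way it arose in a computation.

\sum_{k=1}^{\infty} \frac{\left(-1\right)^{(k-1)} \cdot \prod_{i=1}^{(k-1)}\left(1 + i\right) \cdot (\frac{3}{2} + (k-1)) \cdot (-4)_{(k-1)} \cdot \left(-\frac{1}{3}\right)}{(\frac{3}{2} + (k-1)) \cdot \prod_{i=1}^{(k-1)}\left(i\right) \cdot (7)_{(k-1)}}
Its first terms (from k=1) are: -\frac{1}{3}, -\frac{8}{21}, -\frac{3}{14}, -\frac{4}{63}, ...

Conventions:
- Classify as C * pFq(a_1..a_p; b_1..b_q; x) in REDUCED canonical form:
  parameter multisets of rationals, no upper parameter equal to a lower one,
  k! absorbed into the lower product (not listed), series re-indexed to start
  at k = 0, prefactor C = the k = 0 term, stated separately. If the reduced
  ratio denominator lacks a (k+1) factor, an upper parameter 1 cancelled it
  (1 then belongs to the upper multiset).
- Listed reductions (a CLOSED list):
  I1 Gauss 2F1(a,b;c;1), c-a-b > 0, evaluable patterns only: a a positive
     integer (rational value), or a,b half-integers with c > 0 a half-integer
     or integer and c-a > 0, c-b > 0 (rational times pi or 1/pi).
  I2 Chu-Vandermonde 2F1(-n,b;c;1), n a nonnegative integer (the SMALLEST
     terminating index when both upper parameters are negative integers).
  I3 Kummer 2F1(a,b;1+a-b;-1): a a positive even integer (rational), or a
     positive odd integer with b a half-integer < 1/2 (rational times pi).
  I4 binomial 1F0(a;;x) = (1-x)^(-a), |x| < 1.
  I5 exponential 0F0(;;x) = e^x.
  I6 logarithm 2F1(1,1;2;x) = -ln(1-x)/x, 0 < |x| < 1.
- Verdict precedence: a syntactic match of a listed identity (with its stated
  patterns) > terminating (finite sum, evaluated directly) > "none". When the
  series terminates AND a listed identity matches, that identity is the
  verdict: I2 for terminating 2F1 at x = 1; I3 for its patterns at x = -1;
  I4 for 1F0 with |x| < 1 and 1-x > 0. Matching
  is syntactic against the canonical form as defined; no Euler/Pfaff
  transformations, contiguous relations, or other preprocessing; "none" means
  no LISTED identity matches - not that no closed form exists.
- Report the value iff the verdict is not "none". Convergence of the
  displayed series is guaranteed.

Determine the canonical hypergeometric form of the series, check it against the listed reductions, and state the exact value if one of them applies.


Reduced: x = -1, 2F1, upper = {-4, 2}, lower = {7}, C = -\frac{1}{3}. Verdict: this is Kummer (I3) (x = -1; c = 7 equals 1+a-b for upper {-4, 2}: listed pattern). Hence: -1.

The tell: t_0 being -\frac{1}{3}, the product of the first k integers (prefactor -1/3) is k!.
Step ratio: r(k) = -1 * (k-4) (k+2) / [(k+7) (k+1)] - rational in k. x = -1; t_0 = -\frac{1}{3}; negate the roots.


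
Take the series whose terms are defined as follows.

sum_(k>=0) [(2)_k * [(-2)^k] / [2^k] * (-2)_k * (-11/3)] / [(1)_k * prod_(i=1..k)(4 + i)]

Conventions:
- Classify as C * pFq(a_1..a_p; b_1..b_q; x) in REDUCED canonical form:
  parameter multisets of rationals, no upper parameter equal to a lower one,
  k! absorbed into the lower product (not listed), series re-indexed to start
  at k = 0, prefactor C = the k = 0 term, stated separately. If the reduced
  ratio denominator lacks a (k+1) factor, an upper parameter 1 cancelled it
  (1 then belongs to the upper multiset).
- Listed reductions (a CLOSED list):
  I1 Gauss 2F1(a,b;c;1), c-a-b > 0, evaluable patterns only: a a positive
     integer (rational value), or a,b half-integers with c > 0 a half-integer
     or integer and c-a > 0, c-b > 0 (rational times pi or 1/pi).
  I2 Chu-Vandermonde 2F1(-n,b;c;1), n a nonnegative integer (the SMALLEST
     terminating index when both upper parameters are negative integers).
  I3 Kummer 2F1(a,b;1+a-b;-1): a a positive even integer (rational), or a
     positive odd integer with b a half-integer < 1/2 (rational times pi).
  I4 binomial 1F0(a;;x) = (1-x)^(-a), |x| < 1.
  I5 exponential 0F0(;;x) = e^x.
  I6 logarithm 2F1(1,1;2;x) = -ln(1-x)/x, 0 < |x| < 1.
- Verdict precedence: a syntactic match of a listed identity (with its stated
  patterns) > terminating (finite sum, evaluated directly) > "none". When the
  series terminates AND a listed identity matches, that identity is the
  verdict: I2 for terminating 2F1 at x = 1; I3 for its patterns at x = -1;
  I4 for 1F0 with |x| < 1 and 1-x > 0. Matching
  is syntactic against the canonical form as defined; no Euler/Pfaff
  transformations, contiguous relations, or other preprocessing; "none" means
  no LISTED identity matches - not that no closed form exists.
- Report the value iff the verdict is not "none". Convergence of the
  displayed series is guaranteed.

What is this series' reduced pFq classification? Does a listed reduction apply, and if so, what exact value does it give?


At argument -1: a 2F1 with upper {-2, 2}, lower {5}, scaled by C = -11/3. Verdict: Kummer's theorem (I3) matches (x = -1; c = 5 equals 1+a-b for upper {-2, 2}: listed pattern). Hence: -22/3.

Key step: with t_0 = -11/3, (1)_k (C = -11/3) is k! itself.
Adjacent-term ratio: r(k) = (-1) * (k-2) (k+2) / [(k+5) (k+1)] - rational in k, leading ratio (-1); with t_0 = -11/3, classification follows.


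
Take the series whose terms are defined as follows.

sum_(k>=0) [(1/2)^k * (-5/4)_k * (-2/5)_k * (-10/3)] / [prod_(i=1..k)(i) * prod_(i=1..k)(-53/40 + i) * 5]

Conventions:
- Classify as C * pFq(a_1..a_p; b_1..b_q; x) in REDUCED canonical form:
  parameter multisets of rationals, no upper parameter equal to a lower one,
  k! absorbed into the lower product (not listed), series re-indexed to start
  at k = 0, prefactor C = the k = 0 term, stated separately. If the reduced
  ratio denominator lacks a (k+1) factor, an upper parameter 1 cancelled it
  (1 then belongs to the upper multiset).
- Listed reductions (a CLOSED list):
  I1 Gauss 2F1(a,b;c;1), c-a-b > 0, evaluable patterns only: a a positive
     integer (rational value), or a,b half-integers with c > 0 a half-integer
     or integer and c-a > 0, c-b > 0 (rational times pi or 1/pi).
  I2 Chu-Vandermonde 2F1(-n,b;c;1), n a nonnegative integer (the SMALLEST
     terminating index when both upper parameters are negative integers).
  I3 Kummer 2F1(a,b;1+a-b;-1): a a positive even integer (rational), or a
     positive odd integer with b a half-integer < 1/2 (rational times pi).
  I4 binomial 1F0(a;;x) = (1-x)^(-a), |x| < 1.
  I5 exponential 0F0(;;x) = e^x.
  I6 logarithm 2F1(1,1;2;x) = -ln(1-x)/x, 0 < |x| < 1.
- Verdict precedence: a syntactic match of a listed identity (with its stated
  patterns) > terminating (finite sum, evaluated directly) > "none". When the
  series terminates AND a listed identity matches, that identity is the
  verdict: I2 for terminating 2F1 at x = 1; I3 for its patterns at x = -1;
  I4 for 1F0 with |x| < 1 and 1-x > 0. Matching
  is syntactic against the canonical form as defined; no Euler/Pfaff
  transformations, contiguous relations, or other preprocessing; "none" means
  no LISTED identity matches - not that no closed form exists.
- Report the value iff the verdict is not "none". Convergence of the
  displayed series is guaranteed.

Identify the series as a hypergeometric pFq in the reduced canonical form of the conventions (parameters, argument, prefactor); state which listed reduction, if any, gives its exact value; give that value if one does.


First insight: t_0 = -2/3 here, and the product of the first k integers (prefactor -2/3) is k!.
Adjacent-term ratio: r(k) = (1/2) * (k-5/4) (k-2/5) / [(k-13/40) (k+1)] ; factor over Q: parameters, x = (1/2), and C = -2/3.

Canonical form: C = -2/3 times 2F1 with upper {-5/4, -2/5}, lower {-13/40}, x = 1/2. Verdict: none. No listed pattern accepts 2F1(-5/4, -2/5; -13/40; 1/2).
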